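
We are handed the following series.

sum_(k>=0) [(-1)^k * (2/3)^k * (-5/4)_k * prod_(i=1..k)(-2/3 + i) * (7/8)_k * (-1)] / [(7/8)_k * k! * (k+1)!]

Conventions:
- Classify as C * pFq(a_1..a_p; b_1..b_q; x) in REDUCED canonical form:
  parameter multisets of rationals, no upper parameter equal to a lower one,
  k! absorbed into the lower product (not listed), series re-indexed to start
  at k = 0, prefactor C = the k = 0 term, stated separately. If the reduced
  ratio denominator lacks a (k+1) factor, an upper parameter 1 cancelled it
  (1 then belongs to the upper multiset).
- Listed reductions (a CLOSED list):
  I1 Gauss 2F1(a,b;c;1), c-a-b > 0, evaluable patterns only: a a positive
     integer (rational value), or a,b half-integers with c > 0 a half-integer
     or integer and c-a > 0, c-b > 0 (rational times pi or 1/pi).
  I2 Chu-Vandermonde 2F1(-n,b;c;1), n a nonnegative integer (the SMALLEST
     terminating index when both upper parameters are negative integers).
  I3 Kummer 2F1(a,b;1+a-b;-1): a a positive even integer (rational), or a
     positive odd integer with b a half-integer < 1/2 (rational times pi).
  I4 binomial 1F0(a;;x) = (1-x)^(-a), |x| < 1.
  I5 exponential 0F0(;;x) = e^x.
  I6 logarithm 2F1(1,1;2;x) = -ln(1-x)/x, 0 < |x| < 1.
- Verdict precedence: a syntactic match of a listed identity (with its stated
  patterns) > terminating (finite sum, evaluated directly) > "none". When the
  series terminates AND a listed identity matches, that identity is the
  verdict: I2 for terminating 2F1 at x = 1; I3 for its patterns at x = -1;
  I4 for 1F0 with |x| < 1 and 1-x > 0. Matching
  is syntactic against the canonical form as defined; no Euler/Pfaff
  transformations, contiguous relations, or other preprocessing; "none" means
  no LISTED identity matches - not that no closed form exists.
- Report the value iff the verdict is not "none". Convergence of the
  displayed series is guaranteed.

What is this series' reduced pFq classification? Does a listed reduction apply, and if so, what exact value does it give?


Reduced: x = -2/3, 2F1, upper = {-5/4, 1/3}, lower = {2}, C = -1. Verdict: none. Every listed pattern misses the 2F1 form at -2/3, upper {-5/4, 1/3}.

Structural cue: with t_0 = -1, the running product (C = -1, x = -2/3) telescopes to a rising factorial.
Adjacent-term ratio: r(k) = (-2/3) * (k-5/4) (k+1/3) / [(k+2) (k+1)] - rational; roots negated = parameters, x = (-2/3), C = -1.


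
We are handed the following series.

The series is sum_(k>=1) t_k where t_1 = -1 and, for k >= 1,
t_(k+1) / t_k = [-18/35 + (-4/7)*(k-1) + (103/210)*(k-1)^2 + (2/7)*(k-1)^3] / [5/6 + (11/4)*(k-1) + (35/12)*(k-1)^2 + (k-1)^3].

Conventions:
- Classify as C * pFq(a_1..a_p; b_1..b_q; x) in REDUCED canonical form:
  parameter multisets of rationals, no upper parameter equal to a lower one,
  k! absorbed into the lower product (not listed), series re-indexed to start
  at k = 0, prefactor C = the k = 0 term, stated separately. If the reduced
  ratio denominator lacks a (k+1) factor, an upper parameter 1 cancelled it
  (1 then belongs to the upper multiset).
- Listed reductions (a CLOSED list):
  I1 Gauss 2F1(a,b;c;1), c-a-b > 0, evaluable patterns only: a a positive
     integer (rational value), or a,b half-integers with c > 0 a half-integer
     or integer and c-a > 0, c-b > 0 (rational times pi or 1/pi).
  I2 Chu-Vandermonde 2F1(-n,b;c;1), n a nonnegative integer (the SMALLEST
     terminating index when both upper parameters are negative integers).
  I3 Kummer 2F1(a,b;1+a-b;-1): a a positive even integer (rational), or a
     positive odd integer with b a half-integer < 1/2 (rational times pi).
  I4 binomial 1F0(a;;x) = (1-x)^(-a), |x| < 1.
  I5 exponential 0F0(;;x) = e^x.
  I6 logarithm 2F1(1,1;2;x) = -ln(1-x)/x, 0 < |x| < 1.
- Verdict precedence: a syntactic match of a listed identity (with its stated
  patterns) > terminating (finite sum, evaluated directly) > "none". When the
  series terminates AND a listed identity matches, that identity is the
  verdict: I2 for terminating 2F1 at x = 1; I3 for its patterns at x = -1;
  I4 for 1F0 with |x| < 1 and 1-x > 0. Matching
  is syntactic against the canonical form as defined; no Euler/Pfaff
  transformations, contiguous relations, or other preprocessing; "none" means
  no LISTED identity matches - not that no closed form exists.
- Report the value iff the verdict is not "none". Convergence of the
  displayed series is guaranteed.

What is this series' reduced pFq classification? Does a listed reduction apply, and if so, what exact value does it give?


Structural cue: t_0 being -1, roots of the ratio polynomials (C = -1, x = 2/7) are the negated parameters.
Step ratio: r(k) = (2/7) * (k-6/5) (k+9/4) / [(k+5/4) (k+1)] ; factor over Q: parameters, x = (2/7), and C = -1.

Prefactor -1, argument 2/7: 2F1 with upper {-6/5, 9/4} over lower {5/4}. Verdict: none. No listed pattern accepts 2F1(-6/5, 9/4; 5/4; 2/7).


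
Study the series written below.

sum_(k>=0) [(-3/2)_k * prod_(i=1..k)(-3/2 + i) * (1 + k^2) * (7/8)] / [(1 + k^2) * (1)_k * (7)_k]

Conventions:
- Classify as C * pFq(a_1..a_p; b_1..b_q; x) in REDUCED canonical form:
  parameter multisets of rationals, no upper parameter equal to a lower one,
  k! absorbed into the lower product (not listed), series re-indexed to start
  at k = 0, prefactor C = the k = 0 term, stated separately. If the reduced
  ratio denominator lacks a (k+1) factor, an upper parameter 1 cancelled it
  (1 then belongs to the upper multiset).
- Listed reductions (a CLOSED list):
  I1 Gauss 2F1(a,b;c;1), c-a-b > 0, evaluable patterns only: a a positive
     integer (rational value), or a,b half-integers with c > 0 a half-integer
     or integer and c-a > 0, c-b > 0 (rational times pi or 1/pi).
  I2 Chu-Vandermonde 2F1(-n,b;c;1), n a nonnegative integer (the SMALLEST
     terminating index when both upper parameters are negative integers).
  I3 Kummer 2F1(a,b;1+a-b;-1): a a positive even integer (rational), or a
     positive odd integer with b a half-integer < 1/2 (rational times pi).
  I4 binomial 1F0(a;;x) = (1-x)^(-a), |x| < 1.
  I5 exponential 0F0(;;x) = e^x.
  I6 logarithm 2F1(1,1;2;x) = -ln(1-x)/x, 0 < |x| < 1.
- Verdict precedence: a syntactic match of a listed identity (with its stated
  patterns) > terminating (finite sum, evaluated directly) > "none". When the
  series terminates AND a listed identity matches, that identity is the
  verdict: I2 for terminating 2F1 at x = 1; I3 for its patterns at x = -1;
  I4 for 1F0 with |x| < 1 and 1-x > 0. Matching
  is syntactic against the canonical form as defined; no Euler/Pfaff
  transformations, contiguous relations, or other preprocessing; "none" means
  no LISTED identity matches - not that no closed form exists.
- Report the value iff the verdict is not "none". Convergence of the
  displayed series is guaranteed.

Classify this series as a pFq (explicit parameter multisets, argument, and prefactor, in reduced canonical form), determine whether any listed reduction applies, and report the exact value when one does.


Key step: with t_0 = 7/8, the factor k^2 + 1 cancels (top and bottom), leaving C = 7/8, x = 1.
Ratio: r(k) = 1 * (k-3/2) (k-1/2) / [(k+7) (k+1)] - rational in k, leading ratio 1; with t_0 = 7/8, classification follows.

At argument 1: a 2F1 with upper {-3/2, -1/2}, lower {7}, scaled by C = 7/8. Verdict: this is the half-integer Gauss pattern (I1) (x = 1; upper {-3/2, -1/2} half-integers, c = 7 in the evaluable pattern). Value: (8388608/2760615) / pi.


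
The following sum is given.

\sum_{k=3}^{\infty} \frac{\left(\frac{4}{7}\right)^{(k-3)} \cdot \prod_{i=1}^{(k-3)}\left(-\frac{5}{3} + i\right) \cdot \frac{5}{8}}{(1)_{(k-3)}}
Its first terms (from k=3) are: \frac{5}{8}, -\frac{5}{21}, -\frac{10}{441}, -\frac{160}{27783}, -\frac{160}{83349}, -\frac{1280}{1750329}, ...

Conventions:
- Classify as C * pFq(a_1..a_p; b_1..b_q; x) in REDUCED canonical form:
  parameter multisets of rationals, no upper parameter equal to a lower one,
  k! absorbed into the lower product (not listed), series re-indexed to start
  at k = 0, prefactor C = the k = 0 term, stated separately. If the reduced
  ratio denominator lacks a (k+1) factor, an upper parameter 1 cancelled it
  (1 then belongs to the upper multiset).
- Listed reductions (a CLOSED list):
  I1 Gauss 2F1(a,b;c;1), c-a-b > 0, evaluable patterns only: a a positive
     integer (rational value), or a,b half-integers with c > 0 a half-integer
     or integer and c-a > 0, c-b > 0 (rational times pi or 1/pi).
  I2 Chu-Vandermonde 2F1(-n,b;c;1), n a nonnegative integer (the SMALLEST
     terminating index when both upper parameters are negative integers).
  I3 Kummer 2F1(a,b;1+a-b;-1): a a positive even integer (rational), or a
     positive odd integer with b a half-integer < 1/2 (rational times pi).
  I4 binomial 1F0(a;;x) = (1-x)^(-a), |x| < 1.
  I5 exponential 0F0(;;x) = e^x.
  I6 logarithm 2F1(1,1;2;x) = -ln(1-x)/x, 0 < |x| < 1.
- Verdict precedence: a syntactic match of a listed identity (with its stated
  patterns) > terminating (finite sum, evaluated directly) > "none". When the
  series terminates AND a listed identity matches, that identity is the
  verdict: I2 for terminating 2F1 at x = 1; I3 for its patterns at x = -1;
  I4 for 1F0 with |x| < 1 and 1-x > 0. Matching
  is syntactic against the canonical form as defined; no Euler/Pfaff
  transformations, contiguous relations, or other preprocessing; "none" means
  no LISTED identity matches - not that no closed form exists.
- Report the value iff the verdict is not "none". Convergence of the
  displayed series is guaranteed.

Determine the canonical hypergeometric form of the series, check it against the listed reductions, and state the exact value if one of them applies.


Canonical form: C = \frac{5}{8} times 1F0 with upper {-\frac{2}{3}}, lower {-}, x = \frac{4}{7}. Verdict at x = \frac{4}{7}: the binomial series (I4) matches (the 1F0 binomial series: exponent 2/3, x = \frac{4}{7}). Hence: \frac{5}{8} \cdot \left(\frac{3}{7}\right)^{\frac{2}{3}}.

Key step: t_0 being \frac{5}{8}, the running product (prefactor 5/8) telescopes to a rising factorial.
Consecutive-term ratio: r(k) = \frac{4}{7} * (k-\frac{2}{3}) / [(k+1)] - rational; roots negated = parameters, x = \frac{4}{7}, C = \frac{5}{8}.


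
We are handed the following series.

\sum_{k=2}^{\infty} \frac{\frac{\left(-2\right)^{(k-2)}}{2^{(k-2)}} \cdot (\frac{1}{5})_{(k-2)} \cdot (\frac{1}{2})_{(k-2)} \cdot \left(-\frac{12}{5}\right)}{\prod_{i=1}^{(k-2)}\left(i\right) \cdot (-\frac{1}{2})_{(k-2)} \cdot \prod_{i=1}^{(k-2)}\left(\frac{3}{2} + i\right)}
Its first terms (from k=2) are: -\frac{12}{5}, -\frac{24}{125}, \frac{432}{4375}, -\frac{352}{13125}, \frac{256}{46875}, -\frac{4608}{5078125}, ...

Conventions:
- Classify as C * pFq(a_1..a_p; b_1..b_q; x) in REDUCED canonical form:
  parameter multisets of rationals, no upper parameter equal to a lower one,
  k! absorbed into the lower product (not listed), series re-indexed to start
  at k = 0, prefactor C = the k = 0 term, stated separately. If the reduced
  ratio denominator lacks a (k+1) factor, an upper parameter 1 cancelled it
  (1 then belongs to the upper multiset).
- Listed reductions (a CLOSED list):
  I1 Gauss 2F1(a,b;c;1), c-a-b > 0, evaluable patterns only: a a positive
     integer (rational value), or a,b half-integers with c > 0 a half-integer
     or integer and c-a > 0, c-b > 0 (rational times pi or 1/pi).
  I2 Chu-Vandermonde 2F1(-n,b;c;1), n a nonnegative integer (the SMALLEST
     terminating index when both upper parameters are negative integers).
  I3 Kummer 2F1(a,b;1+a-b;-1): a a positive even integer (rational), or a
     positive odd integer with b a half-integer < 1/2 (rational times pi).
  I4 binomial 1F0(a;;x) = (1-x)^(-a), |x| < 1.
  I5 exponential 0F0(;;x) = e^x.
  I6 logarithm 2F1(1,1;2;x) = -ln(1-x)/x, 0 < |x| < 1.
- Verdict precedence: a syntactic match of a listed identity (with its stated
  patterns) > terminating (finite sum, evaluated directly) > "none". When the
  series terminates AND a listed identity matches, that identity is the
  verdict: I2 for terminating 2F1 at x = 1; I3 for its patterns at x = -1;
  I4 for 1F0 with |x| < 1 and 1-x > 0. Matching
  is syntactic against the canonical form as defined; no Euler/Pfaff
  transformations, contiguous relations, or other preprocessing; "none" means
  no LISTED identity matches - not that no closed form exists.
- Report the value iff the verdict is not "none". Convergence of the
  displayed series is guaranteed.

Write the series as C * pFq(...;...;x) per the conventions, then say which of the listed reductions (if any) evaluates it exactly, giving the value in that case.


The series (x = -1) is 2F2: upper {\frac{1}{5}, \frac{1}{2}}, lower {-\frac{1}{2}, \frac{5}{2}}, prefactor -\frac{12}{5}. Verdict: none - this 2F2 at x = -1 matches no listed pattern, and upper {\frac{1}{5}, \frac{1}{2}} holds no stopper.

Key step: t_0 being -\frac{12}{5}, the product of the first k integers (C = -12/5, x = -1) is k!.
Consecutive-term ratio: r(k) = -1 * (k+\frac{1}{5}) (k+\frac{1}{2}) / [(k-\frac{1}{2}) (k+\frac{5}{2}) (k+1)] - poly over poly, x = -1 from leading terms; C = -\frac{12}{5} at k = 0.


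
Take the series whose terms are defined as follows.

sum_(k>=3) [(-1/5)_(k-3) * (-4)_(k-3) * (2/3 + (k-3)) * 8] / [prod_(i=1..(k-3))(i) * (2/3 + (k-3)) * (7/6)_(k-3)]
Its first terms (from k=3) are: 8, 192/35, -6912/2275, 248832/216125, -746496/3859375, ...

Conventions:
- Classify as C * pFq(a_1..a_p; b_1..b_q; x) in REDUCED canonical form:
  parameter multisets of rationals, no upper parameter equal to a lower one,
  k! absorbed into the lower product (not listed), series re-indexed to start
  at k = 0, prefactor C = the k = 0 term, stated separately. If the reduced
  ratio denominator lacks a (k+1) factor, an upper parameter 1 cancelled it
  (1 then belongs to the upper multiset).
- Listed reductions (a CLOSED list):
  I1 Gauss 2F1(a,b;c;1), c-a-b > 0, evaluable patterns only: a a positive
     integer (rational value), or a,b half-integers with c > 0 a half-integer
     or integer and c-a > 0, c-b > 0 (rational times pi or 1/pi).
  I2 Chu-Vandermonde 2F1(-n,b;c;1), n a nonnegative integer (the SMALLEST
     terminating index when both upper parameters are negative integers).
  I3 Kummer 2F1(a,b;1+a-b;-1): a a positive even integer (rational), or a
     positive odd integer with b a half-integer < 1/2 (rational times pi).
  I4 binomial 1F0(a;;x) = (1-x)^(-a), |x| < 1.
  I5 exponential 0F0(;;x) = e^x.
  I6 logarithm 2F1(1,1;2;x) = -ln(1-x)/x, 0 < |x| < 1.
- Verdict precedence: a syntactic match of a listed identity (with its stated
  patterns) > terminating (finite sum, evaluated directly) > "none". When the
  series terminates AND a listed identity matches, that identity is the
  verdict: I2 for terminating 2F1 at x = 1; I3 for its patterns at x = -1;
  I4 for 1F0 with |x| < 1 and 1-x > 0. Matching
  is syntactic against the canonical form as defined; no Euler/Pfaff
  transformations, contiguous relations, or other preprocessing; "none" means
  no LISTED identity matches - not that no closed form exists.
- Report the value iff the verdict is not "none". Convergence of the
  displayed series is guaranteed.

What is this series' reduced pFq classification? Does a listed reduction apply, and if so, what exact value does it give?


At argument 1: a 2F1 with upper {-4, -1/5}, lower {7/6}, scaled by C = 8. Verdict: Chu-Vandermonde (I2) applies (terminating 2F1 at x = 1 with n = 4, b = -1/5, c = 7/6). Exact value: 308123528/27015625.

First insight: t_0 = 8 here, and the factor k + 2/3 cancels (top and bottom), leaving prefactor 8.
Adjacent-term ratio: r(k) = 1 * (k-4) (k-1/5) / [(k+7/6) (k+1)] ; factor over Q: parameters, x = 1, and C = 8.


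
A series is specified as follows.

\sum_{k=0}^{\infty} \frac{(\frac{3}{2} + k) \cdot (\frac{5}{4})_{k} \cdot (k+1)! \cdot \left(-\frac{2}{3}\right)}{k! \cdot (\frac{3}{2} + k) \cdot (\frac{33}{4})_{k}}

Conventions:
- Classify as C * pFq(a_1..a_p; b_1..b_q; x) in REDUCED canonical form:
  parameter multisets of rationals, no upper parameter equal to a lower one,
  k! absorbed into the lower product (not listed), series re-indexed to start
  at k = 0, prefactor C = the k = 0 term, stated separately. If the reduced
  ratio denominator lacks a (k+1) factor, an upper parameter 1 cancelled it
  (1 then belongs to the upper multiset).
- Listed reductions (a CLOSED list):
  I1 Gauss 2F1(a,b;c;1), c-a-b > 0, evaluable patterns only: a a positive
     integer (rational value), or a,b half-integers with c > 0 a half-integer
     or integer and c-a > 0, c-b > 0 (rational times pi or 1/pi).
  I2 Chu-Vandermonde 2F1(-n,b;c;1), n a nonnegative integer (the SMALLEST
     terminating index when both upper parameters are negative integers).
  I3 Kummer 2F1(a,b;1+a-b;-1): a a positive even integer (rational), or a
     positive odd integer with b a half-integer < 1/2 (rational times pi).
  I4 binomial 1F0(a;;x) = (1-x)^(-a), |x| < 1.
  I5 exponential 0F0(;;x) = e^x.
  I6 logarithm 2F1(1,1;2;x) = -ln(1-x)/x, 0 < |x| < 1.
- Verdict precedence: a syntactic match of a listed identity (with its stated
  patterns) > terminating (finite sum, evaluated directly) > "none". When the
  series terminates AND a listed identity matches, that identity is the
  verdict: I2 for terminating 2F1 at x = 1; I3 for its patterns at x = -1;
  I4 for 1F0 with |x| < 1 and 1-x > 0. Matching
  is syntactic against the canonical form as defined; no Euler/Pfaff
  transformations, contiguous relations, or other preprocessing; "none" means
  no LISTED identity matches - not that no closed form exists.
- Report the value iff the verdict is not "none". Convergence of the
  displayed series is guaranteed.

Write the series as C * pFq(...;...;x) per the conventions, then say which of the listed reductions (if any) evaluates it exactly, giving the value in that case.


Structural cue: from the first term -\frac{2}{3}: striking the common factor k + 3/2 reduces the term (C = -2/3, x = 1).
Step ratio: r(k) = 1 * (k+\frac{5}{4}) (k+2) / [(k+\frac{33}{4}) (k+1)] - rational in k, leading ratio 1; with t_0 = -\frac{2}{3}, classification follows.

x = 1 here; the reduced form reads 2F1, upper {\frac{5}{4}, 2}, lower {\frac{33}{4}}, C = -\frac{2}{3}. Verdict at x = 1: Gauss (I1, integer-parameter pattern) matches (x = 1: the Gamma ratio telescopes since c-a-b = 5 > 0 and a = 2 in Z>0). Exact value: -\frac{145}{144}.


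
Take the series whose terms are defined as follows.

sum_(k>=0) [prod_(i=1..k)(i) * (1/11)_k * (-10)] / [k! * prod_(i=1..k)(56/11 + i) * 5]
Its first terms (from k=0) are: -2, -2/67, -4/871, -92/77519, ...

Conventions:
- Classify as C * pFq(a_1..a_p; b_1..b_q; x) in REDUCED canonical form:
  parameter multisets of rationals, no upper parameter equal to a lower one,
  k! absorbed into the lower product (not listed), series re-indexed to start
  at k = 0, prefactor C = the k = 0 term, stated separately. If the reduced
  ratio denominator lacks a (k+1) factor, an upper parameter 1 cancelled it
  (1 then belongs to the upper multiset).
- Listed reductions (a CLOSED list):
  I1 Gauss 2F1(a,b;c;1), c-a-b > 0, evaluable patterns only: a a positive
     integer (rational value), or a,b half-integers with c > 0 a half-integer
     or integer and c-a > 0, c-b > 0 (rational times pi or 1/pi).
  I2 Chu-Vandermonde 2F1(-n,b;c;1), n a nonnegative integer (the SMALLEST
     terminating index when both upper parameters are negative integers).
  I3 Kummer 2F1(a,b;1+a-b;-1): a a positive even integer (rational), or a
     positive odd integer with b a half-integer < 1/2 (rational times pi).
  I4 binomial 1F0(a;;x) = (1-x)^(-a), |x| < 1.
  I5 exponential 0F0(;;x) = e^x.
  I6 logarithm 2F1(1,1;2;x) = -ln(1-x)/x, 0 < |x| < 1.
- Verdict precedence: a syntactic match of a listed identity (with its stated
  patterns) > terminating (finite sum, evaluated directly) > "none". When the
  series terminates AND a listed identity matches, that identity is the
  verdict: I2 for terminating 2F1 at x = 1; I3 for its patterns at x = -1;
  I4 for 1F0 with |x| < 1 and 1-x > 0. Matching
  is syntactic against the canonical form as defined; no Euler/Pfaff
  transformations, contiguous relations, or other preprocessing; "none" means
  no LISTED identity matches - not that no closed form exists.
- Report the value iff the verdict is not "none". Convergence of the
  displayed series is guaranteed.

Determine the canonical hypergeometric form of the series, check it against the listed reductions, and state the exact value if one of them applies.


At argument 1: a 2F1 with upper {1/11, 1}, lower {67/11}, scaled by C = -2. Verdict at x = 1: Gauss (I1, integer-parameter pattern) matches (x = 1: the Gamma ratio telescopes since c-a-b = 5 > 0 and a = 1 in Z>0). Exact value: -112/55.

The tell: x = 1 and the lower running product (prefactor -2) is a rising factorial.
Ratio: r(k) = 1 * (k+1/11) (k+1) / [(k+67/11) (k+1)] ; factor over Q: parameters, x = 1, and C = -2.


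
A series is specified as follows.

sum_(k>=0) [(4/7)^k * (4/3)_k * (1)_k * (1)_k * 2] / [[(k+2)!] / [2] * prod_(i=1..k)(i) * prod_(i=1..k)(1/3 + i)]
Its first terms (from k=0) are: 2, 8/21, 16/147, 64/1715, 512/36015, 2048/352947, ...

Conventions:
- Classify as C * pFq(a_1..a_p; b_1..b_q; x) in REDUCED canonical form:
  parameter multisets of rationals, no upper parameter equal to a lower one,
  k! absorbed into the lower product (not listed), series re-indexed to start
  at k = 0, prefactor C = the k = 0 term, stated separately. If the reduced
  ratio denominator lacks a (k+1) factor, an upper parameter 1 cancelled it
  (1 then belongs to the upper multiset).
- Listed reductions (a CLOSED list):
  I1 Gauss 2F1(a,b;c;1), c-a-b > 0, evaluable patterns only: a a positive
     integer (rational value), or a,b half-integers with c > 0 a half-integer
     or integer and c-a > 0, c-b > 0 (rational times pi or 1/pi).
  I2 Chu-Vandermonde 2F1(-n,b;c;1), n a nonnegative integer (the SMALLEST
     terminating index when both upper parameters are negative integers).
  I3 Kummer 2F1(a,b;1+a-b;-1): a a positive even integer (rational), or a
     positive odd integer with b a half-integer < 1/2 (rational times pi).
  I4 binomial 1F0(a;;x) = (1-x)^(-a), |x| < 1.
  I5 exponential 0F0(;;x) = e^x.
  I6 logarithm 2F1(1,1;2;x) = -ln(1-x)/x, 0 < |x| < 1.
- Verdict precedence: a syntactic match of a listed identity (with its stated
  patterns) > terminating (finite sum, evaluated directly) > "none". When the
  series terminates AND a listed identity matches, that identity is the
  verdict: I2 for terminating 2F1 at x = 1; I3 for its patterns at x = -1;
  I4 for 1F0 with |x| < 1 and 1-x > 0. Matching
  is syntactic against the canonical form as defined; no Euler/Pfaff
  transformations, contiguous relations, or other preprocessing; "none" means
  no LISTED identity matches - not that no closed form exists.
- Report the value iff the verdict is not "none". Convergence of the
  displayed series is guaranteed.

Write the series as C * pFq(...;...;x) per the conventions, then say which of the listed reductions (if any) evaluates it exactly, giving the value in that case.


x = 4/7 here; the reduced form reads 2F1, upper {1, 1}, lower {3}, C = 2. Verdict: none here - no I1-I6 shape fits x = 4/7 with lower {3}.

Structural cue: t_0 = 2 here, and the product of the first k integers (C = 2, x = 4/7) is k!.
Ratio: r(k) = (4/7) * (k+1) (k+1) / [(k+3) (k+1)] - rational in k, leading ratio (4/7); with t_0 = 2, classification follows.


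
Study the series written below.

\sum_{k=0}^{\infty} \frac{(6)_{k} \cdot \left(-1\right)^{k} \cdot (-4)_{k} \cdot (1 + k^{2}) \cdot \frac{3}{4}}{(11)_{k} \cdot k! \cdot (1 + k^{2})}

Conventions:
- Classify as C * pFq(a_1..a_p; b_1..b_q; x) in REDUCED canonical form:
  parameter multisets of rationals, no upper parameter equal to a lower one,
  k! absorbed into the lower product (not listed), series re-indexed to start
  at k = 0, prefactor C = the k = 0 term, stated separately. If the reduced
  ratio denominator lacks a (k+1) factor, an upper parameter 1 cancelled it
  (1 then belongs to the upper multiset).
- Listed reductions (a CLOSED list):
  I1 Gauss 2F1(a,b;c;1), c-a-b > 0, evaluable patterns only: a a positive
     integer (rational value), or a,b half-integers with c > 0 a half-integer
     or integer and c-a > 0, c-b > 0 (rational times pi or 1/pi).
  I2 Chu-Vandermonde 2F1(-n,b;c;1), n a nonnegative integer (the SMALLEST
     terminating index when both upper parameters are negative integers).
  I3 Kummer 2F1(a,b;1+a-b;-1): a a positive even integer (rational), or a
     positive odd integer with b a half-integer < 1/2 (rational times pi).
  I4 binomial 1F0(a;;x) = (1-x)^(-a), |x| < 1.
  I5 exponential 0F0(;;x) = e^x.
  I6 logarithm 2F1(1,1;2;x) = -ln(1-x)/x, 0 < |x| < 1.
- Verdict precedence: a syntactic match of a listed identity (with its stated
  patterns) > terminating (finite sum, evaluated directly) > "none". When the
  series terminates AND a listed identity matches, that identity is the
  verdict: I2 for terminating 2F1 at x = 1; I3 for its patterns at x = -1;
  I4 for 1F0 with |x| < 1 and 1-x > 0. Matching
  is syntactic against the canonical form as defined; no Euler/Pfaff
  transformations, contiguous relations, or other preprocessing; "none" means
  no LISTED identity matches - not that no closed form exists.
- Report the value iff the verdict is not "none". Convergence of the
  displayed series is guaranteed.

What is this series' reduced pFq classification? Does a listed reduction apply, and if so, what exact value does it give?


x = -1 here; the reduced form reads 2F1, upper {-4, 6}, lower {11}, C = \frac{3}{4}. Verdict: Kummer (I3) applies (x = -1; c = 11 equals 1+a-b for upper {-4, 6}: listed pattern). Exact value: \frac{9}{2}.

First insight: t_0 = \frac{3}{4} here, and k^2 + 1 divides numerator and denominator alike; prefactor 3/4 after cancelling.
Ratio: r(k) = -1 * (k-4) (k+6) / [(k+11) (k+1)] - rational in k, leading ratio -1; with t_0 = \frac{3}{4}, classification follows.


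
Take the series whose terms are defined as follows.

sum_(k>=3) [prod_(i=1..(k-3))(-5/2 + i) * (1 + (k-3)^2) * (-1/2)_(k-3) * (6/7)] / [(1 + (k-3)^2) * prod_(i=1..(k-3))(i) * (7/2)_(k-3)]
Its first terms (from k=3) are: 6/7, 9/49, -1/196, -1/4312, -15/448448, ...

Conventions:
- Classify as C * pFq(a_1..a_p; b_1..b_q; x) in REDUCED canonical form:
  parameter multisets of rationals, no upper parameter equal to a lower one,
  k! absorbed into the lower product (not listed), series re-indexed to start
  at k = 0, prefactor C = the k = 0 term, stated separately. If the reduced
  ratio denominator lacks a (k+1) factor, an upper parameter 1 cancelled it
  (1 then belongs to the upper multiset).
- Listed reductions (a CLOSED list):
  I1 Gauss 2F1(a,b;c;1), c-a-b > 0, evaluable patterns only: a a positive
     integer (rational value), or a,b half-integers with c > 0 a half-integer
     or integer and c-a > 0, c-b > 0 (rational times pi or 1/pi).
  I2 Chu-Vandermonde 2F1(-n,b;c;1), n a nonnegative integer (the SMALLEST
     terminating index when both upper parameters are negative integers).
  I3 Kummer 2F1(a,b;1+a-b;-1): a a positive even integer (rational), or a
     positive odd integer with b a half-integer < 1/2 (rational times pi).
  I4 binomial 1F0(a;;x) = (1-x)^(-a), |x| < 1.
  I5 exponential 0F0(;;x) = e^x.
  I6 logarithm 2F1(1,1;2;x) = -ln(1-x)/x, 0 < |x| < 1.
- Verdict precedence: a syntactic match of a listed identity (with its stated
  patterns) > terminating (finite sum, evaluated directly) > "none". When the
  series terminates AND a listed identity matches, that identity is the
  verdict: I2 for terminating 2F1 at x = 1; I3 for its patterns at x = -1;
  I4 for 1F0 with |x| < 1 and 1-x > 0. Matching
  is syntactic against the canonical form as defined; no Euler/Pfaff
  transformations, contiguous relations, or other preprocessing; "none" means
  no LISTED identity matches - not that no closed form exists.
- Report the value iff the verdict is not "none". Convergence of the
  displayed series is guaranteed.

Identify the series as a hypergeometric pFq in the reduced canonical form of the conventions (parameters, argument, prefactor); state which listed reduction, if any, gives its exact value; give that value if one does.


Canonical form: C = 6/7 times 2F1 with upper {-3/2, -1/2}, lower {7/2}, x = 1. Verdict: the half-integer Gauss pattern (I1) applies (x = 1; upper {-3/2, -1/2} half-integers, c = 7/2 in the evaluable pattern). Sum: (675/2048) * pi.

Key step: with t_0 = 6/7, striking the common factor k^2 + 1 reduces the term (prefactor 6/7).
Consecutive-term ratio: r(k) = 1 * (k-3/2) (k-1/2) / [(k+7/2) (k+1)] - poly over poly, x = 1 from leading terms; C = 6/7 at k = 0.


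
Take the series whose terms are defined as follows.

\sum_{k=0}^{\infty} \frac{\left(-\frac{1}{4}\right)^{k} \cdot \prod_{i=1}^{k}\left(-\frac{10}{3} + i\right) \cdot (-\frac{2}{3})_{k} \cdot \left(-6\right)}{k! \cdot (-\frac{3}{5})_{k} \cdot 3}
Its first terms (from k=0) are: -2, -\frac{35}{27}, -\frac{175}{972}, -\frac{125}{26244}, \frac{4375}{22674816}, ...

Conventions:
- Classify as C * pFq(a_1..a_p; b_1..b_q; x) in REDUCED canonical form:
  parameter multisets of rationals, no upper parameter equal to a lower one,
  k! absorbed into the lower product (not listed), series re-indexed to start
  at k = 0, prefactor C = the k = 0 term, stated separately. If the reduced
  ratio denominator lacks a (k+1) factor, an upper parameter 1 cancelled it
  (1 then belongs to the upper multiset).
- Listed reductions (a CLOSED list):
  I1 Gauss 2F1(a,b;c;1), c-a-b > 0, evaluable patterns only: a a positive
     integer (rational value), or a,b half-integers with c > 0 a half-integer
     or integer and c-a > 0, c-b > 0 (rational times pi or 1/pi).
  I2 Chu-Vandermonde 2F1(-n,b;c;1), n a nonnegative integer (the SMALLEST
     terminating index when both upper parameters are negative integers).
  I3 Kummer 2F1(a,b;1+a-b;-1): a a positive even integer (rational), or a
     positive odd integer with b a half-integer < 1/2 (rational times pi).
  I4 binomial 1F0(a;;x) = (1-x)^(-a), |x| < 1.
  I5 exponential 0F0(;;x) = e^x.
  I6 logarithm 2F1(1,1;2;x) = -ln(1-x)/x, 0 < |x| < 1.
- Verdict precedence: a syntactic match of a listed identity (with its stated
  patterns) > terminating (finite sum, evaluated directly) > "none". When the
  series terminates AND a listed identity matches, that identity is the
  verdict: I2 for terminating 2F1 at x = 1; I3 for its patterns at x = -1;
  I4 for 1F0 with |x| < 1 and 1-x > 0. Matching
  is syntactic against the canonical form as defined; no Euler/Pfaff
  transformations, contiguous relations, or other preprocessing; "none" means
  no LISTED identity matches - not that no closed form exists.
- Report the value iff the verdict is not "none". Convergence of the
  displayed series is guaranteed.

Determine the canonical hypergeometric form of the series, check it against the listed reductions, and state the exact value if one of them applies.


Reduced: x = -\frac{1}{4}, 2F1, upper = {-\frac{7}{3}, -\frac{2}{3}}, lower = {-\frac{3}{5}}, C = -2. Verdict: none (x = -\frac{1}{4}): each listed identity misses the multisets {-\frac{7}{3}, -\frac{2}{3}} ; {-\frac{3}{5}}.

Key step: t_0 being -2, the running product (prefactor -2) telescopes to a rising factorial.
Ratio: r(k) = -\frac{1}{4} * (k-\frac{7}{3}) (k-\frac{2}{3}) / [(k-\frac{3}{5}) (k+1)] - rational in k, leading ratio -\frac{1}{4}; with t_0 = -2, classification follows.


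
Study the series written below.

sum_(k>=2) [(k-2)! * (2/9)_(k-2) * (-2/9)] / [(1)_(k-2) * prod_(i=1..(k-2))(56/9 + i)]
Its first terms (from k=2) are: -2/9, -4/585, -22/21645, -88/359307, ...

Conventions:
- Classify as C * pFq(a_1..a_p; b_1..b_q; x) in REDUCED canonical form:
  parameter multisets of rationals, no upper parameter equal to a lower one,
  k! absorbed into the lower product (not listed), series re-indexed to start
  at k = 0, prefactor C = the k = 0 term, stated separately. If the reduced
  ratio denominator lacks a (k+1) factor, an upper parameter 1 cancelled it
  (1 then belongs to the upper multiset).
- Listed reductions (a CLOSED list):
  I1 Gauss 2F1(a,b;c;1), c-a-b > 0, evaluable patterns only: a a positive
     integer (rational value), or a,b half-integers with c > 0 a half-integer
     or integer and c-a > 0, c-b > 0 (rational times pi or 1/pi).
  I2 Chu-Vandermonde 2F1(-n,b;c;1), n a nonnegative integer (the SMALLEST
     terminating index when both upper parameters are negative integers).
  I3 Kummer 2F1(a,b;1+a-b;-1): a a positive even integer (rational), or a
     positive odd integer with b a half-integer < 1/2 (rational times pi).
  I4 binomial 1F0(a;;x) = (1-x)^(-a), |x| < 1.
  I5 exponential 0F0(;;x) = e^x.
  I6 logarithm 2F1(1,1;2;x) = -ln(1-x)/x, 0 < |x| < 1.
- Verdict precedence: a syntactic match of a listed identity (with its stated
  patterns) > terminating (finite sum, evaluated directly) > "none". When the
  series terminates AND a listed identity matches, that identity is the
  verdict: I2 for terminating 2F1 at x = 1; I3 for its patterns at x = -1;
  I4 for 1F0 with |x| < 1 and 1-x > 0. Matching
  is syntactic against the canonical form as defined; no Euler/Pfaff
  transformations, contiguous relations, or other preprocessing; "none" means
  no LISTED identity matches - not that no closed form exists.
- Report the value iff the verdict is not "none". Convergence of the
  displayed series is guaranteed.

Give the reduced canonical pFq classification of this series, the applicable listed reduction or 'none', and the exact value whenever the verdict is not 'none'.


First insight: from the first term -2/9: the factorial ratio (prefactor -2/9) (k+a-1)!/(a-1)! is a rising factorial (a)_k.
Consecutive-term ratio: r(k) = 1 * (k+2/9) (k+1) / [(k+65/9) (k+1)] - rational; roots negated = parameters, x = 1, C = -2/9.

The series (x = 1) is 2F1: upper {2/9, 1}, lower {65/9}, prefactor -2/9. Verdict at x = 1: the Gauss summation I1 matches (x = 1: the Gamma ratio telescopes since c-a-b = 6 > 0 and a = 1 in Z>0). Exact value: -56/243.


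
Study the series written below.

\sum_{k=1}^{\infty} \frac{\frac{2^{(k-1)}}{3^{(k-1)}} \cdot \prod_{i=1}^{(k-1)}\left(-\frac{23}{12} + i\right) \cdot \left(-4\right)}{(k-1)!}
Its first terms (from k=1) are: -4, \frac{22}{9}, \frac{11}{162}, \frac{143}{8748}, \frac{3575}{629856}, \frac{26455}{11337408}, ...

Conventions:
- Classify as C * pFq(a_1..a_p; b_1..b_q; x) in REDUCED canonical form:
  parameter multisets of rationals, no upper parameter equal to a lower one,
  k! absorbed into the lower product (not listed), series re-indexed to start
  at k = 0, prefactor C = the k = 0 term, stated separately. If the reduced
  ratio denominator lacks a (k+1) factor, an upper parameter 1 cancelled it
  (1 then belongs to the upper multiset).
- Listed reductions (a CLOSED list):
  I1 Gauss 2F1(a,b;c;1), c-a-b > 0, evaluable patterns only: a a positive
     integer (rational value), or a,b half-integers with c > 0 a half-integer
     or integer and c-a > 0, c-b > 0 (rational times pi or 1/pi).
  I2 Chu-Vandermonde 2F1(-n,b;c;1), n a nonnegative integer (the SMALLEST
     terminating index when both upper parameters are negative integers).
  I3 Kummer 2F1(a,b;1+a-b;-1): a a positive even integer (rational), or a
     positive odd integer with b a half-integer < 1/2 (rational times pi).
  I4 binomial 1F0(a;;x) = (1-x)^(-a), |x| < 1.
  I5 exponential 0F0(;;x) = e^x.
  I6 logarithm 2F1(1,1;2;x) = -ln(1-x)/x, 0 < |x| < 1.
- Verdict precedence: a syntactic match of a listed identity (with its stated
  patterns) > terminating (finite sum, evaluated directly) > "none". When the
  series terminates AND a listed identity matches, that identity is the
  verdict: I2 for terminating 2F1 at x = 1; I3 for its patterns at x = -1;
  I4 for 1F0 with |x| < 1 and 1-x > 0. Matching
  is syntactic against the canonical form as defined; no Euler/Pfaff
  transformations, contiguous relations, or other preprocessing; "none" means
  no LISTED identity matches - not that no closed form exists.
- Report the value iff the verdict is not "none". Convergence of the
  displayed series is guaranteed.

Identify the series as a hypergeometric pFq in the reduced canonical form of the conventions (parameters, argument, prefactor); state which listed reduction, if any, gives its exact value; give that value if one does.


The series (x = \frac{2}{3}) is 1F0: upper {-\frac{11}{12}}, lower {-}, prefactor -4. Verdict: this is binomial (I4) (the 1F0 binomial series: exponent 11/12, x = \frac{2}{3}). Sum: \left(-4\right) \cdot \left(\frac{1}{3}\right)^{\frac{11}{12}}.

Structural cue: from the first term -4: the running product (C = -4) telescopes to a rising factorial.
Consecutive-term ratio: r(k) = \frac{2}{3} * (k-\frac{11}{12}) / [(k+1)] - poly over poly, x = \frac{2}{3} from leading terms; C = -4 at k = 0.


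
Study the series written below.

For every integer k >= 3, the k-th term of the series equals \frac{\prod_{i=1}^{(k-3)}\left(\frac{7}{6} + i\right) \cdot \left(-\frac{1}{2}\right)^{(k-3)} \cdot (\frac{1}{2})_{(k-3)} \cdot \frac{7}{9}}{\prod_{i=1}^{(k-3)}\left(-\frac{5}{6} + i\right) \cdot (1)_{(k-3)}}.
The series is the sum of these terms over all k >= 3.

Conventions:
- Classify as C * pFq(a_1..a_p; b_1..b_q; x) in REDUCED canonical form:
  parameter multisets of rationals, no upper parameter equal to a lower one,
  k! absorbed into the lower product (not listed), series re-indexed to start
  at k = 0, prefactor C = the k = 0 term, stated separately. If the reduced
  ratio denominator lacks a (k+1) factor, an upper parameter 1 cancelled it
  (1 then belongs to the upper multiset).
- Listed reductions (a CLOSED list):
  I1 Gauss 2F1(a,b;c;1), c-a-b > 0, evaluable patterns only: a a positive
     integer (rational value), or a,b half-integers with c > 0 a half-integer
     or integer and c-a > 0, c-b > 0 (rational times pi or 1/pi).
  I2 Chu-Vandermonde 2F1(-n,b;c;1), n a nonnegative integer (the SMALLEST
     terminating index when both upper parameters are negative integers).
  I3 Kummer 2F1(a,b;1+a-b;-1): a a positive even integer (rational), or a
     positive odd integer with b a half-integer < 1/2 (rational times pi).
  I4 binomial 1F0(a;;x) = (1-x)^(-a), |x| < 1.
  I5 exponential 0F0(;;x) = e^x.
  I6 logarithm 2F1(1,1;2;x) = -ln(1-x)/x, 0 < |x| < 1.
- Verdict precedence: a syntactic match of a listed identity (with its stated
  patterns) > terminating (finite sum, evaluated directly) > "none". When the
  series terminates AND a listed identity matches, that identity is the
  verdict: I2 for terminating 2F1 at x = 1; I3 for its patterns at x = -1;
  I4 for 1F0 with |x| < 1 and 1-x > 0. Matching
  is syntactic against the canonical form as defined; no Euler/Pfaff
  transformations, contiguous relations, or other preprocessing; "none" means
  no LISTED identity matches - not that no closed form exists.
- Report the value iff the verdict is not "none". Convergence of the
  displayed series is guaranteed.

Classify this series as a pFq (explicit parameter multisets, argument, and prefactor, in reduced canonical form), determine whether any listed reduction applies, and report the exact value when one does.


Reduced: x = -\frac{1}{2}, 2F1, upper = {\frac{1}{2}, \frac{13}{6}}, lower = {\frac{1}{6}}, C = \frac{7}{9}. Verdict: no listed reduction: x = -\frac{1}{2} and upper {\frac{1}{2}, \frac{13}{6}} fail every I1-I6 pattern.

Structural cue: x = -\frac{1}{2} and (1)_k (prefactor 7/9) is k! itself.
Ratio: r(k) = -\frac{1}{2} * (k+\frac{1}{2}) (k+\frac{13}{6}) / [(k+\frac{1}{6}) (k+1)] - rational in k. x = -\frac{1}{2}; t_0 = \frac{7}{9}; negate the roots.


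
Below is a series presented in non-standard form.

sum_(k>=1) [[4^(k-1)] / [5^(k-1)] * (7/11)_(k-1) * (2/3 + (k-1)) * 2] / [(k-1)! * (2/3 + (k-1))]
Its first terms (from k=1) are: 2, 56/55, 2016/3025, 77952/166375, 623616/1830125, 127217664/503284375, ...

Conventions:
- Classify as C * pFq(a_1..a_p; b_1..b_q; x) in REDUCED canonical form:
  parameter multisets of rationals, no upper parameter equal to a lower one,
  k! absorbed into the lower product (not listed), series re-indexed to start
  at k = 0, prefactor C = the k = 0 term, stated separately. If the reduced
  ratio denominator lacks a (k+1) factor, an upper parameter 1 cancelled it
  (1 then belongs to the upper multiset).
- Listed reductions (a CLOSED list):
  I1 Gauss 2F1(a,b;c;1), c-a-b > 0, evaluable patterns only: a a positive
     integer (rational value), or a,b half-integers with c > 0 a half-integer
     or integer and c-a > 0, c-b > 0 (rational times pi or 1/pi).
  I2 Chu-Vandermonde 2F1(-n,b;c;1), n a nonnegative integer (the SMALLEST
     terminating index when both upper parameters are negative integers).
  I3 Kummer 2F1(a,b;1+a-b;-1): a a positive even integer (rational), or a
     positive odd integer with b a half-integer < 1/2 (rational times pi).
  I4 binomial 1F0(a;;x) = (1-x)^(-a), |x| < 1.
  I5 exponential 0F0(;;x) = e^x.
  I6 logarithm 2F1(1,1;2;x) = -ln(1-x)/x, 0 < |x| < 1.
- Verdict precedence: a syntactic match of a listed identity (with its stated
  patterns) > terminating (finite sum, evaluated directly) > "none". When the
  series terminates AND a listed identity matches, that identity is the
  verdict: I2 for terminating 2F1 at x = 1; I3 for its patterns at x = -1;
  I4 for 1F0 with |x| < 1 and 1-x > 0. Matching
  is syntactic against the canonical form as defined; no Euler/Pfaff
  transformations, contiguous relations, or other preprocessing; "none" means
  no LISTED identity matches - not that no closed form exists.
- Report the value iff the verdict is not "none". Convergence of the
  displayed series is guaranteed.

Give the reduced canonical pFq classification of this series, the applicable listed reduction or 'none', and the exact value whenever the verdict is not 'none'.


At argument 4/5: a 1F0 with upper {7/11}, lower {-}, scaled by C = 2. Verdict: the binomial series (I4) matches (the 1F0 binomial series: exponent -7/11, x = 4/5). Value: 2 * (1/5)^(-7/11).

Structural cue: from the first term 2: the two geometric factors (prefactor 2) combine into one argument.
Ratio: r(k) = (4/5) * (k+7/11) / [(k+1)] - rational; roots negated = parameters, x = (4/5), C = 2.
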